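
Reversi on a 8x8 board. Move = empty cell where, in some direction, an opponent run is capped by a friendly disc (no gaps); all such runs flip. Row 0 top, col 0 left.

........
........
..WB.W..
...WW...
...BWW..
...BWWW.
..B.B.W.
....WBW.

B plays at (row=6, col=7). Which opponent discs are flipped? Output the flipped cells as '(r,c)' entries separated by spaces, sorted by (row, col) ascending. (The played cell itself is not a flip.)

Answer: (3,4) (4,5) (5,6)

Derivation:
Dir NW: opp run (5,6) (4,5) (3,4) capped by B -> flip
Dir N: first cell '.' (not opp) -> no flip
Dir NE: edge -> no flip
Dir W: opp run (6,6), next='.' -> no flip
Dir E: edge -> no flip
Dir SW: opp run (7,6), next=edge -> no flip
Dir S: first cell '.' (not opp) -> no flip
Dir SE: edge -> no flip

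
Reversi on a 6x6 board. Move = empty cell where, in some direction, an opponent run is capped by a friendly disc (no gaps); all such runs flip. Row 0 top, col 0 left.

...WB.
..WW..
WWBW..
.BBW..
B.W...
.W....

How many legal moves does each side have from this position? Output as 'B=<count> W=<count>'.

-- B to move --
(0,1): no bracket -> illegal
(0,2): flips 2 -> legal
(1,0): flips 1 -> legal
(1,1): flips 1 -> legal
(1,4): flips 1 -> legal
(2,4): flips 1 -> legal
(3,0): no bracket -> illegal
(3,4): flips 1 -> legal
(4,1): no bracket -> illegal
(4,3): no bracket -> illegal
(4,4): flips 1 -> legal
(5,0): no bracket -> illegal
(5,2): flips 1 -> legal
(5,3): flips 1 -> legal
B mobility = 9
-- W to move --
(0,5): flips 1 -> legal
(1,1): flips 1 -> legal
(1,4): no bracket -> illegal
(1,5): no bracket -> illegal
(3,0): flips 2 -> legal
(4,1): flips 2 -> legal
(4,3): flips 1 -> legal
(5,0): no bracket -> illegal
W mobility = 5

Answer: B=9 W=5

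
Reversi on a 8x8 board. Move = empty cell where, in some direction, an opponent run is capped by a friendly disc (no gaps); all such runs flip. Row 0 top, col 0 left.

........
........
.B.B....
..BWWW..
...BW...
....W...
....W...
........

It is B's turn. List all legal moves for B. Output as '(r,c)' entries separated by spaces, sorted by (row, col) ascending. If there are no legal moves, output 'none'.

(2,2): no bracket -> illegal
(2,4): no bracket -> illegal
(2,5): flips 1 -> legal
(2,6): no bracket -> illegal
(3,6): flips 3 -> legal
(4,2): no bracket -> illegal
(4,5): flips 2 -> legal
(4,6): no bracket -> illegal
(5,3): no bracket -> illegal
(5,5): no bracket -> illegal
(6,3): no bracket -> illegal
(6,5): flips 1 -> legal
(7,3): no bracket -> illegal
(7,4): no bracket -> illegal
(7,5): no bracket -> illegal

Answer: (2,5) (3,6) (4,5) (6,5)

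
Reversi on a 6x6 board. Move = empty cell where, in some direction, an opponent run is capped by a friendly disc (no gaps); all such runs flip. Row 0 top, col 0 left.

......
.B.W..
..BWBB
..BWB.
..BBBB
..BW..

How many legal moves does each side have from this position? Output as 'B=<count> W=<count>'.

-- B to move --
(0,2): flips 1 -> legal
(0,3): flips 3 -> legal
(0,4): flips 1 -> legal
(1,2): flips 1 -> legal
(1,4): flips 1 -> legal
(5,4): flips 1 -> legal
B mobility = 6
-- W to move --
(0,0): flips 2 -> legal
(0,1): no bracket -> illegal
(0,2): no bracket -> illegal
(1,0): no bracket -> illegal
(1,2): no bracket -> illegal
(1,4): no bracket -> illegal
(1,5): flips 1 -> legal
(2,0): no bracket -> illegal
(2,1): flips 1 -> legal
(3,1): flips 3 -> legal
(3,5): flips 3 -> legal
(4,1): flips 1 -> legal
(5,1): flips 2 -> legal
(5,4): no bracket -> illegal
(5,5): flips 1 -> legal
W mobility = 8

Answer: B=6 W=8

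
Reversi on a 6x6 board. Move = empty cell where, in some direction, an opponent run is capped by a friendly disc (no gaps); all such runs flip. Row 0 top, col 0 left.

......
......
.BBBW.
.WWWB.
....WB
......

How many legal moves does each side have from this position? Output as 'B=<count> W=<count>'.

-- B to move --
(1,3): no bracket -> illegal
(1,4): flips 1 -> legal
(1,5): no bracket -> illegal
(2,0): no bracket -> illegal
(2,5): flips 1 -> legal
(3,0): flips 3 -> legal
(3,5): no bracket -> illegal
(4,0): flips 1 -> legal
(4,1): flips 2 -> legal
(4,2): flips 1 -> legal
(4,3): flips 3 -> legal
(5,3): no bracket -> illegal
(5,4): flips 1 -> legal
(5,5): flips 2 -> legal
B mobility = 9
-- W to move --
(1,0): flips 1 -> legal
(1,1): flips 2 -> legal
(1,2): flips 1 -> legal
(1,3): flips 2 -> legal
(1,4): flips 1 -> legal
(2,0): flips 3 -> legal
(2,5): no bracket -> illegal
(3,0): no bracket -> illegal
(3,5): flips 1 -> legal
(4,3): no bracket -> illegal
(5,4): no bracket -> illegal
(5,5): no bracket -> illegal
W mobility = 7

Answer: B=9 W=7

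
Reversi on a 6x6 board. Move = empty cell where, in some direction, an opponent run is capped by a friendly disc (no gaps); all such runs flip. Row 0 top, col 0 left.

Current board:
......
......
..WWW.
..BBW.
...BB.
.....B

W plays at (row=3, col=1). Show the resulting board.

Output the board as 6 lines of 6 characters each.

Place W at (3,1); scan 8 dirs for brackets.
Dir NW: first cell '.' (not opp) -> no flip
Dir N: first cell '.' (not opp) -> no flip
Dir NE: first cell 'W' (not opp) -> no flip
Dir W: first cell '.' (not opp) -> no flip
Dir E: opp run (3,2) (3,3) capped by W -> flip
Dir SW: first cell '.' (not opp) -> no flip
Dir S: first cell '.' (not opp) -> no flip
Dir SE: first cell '.' (not opp) -> no flip
All flips: (3,2) (3,3)

Answer: ......
......
..WWW.
.WWWW.
...BB.
.....B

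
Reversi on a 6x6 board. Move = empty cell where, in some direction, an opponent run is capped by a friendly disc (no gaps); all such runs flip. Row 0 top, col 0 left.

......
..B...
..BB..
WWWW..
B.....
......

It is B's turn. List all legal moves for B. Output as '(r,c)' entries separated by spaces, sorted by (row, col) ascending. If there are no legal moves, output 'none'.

Answer: (2,0) (4,1) (4,2) (4,3) (4,4)

Derivation:
(2,0): flips 1 -> legal
(2,1): no bracket -> illegal
(2,4): no bracket -> illegal
(3,4): no bracket -> illegal
(4,1): flips 1 -> legal
(4,2): flips 1 -> legal
(4,3): flips 1 -> legal
(4,4): flips 1 -> legal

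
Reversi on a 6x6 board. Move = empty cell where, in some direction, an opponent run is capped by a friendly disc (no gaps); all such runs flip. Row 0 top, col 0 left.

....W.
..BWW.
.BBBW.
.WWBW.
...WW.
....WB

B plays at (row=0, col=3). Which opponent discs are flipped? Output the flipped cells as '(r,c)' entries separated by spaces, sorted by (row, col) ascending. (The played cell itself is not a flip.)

Answer: (1,3)

Derivation:
Dir NW: edge -> no flip
Dir N: edge -> no flip
Dir NE: edge -> no flip
Dir W: first cell '.' (not opp) -> no flip
Dir E: opp run (0,4), next='.' -> no flip
Dir SW: first cell 'B' (not opp) -> no flip
Dir S: opp run (1,3) capped by B -> flip
Dir SE: opp run (1,4), next='.' -> no flip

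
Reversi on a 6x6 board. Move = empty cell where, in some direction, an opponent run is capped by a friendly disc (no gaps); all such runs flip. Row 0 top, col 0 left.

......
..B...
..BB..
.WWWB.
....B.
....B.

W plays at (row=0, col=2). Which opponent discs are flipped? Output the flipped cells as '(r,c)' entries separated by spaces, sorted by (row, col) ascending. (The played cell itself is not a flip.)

Answer: (1,2) (2,2)

Derivation:
Dir NW: edge -> no flip
Dir N: edge -> no flip
Dir NE: edge -> no flip
Dir W: first cell '.' (not opp) -> no flip
Dir E: first cell '.' (not opp) -> no flip
Dir SW: first cell '.' (not opp) -> no flip
Dir S: opp run (1,2) (2,2) capped by W -> flip
Dir SE: first cell '.' (not opp) -> no flip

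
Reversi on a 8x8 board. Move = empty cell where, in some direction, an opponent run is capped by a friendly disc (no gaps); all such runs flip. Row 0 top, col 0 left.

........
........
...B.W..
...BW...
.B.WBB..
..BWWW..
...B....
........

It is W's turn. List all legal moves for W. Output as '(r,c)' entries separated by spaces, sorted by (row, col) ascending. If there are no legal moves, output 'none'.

Answer: (1,2) (1,3) (2,2) (3,2) (3,5) (3,6) (4,6) (5,1) (5,6) (6,1) (7,2) (7,3)

Derivation:
(1,2): flips 1 -> legal
(1,3): flips 2 -> legal
(1,4): no bracket -> illegal
(2,2): flips 2 -> legal
(2,4): no bracket -> illegal
(3,0): no bracket -> illegal
(3,1): no bracket -> illegal
(3,2): flips 1 -> legal
(3,5): flips 2 -> legal
(3,6): flips 1 -> legal
(4,0): no bracket -> illegal
(4,2): no bracket -> illegal
(4,6): flips 2 -> legal
(5,0): no bracket -> illegal
(5,1): flips 1 -> legal
(5,6): flips 1 -> legal
(6,1): flips 1 -> legal
(6,2): no bracket -> illegal
(6,4): no bracket -> illegal
(7,2): flips 1 -> legal
(7,3): flips 1 -> legal
(7,4): no bracket -> illegal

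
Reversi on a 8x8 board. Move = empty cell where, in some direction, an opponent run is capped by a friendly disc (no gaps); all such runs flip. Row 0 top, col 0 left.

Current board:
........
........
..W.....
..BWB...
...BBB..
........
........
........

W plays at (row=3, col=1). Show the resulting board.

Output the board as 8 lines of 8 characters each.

Answer: ........
........
..W.....
.WWWB...
...BBB..
........
........
........

Derivation:
Place W at (3,1); scan 8 dirs for brackets.
Dir NW: first cell '.' (not opp) -> no flip
Dir N: first cell '.' (not opp) -> no flip
Dir NE: first cell 'W' (not opp) -> no flip
Dir W: first cell '.' (not opp) -> no flip
Dir E: opp run (3,2) capped by W -> flip
Dir SW: first cell '.' (not opp) -> no flip
Dir S: first cell '.' (not opp) -> no flip
Dir SE: first cell '.' (not opp) -> no flip
All flips: (3,2)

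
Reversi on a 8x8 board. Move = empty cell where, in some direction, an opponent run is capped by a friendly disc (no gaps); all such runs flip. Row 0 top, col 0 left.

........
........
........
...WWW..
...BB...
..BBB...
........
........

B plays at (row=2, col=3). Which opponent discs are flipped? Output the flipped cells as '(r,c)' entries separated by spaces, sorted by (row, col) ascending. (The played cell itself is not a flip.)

Dir NW: first cell '.' (not opp) -> no flip
Dir N: first cell '.' (not opp) -> no flip
Dir NE: first cell '.' (not opp) -> no flip
Dir W: first cell '.' (not opp) -> no flip
Dir E: first cell '.' (not opp) -> no flip
Dir SW: first cell '.' (not opp) -> no flip
Dir S: opp run (3,3) capped by B -> flip
Dir SE: opp run (3,4), next='.' -> no flip

Answer: (3,3)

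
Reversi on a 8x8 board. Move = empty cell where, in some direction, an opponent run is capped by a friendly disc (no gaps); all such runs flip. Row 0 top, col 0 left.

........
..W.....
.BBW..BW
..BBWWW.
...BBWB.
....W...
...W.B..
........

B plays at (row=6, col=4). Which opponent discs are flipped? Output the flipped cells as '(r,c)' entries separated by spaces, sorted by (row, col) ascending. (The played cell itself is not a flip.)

Dir NW: first cell '.' (not opp) -> no flip
Dir N: opp run (5,4) capped by B -> flip
Dir NE: first cell '.' (not opp) -> no flip
Dir W: opp run (6,3), next='.' -> no flip
Dir E: first cell 'B' (not opp) -> no flip
Dir SW: first cell '.' (not opp) -> no flip
Dir S: first cell '.' (not opp) -> no flip
Dir SE: first cell '.' (not opp) -> no flip

Answer: (5,4)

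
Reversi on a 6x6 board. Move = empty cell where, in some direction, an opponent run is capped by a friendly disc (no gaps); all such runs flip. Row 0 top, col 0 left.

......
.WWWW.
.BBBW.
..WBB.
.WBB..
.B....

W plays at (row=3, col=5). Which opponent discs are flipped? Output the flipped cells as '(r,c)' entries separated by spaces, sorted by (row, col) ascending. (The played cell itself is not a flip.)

Dir NW: first cell 'W' (not opp) -> no flip
Dir N: first cell '.' (not opp) -> no flip
Dir NE: edge -> no flip
Dir W: opp run (3,4) (3,3) capped by W -> flip
Dir E: edge -> no flip
Dir SW: first cell '.' (not opp) -> no flip
Dir S: first cell '.' (not opp) -> no flip
Dir SE: edge -> no flip

Answer: (3,3) (3,4)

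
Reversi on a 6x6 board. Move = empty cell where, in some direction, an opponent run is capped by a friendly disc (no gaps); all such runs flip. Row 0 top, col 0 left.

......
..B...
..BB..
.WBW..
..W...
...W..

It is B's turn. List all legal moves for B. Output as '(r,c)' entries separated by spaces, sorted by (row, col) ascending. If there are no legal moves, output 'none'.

(2,0): no bracket -> illegal
(2,1): no bracket -> illegal
(2,4): no bracket -> illegal
(3,0): flips 1 -> legal
(3,4): flips 1 -> legal
(4,0): flips 1 -> legal
(4,1): no bracket -> illegal
(4,3): flips 1 -> legal
(4,4): flips 1 -> legal
(5,1): no bracket -> illegal
(5,2): flips 1 -> legal
(5,4): no bracket -> illegal

Answer: (3,0) (3,4) (4,0) (4,3) (4,4) (5,2)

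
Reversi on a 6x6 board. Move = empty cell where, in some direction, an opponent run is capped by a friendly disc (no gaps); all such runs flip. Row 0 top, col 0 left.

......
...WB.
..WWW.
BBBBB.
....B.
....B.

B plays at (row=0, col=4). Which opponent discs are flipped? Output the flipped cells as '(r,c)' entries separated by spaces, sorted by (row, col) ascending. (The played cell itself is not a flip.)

Dir NW: edge -> no flip
Dir N: edge -> no flip
Dir NE: edge -> no flip
Dir W: first cell '.' (not opp) -> no flip
Dir E: first cell '.' (not opp) -> no flip
Dir SW: opp run (1,3) (2,2) capped by B -> flip
Dir S: first cell 'B' (not opp) -> no flip
Dir SE: first cell '.' (not opp) -> no flip

Answer: (1,3) (2,2)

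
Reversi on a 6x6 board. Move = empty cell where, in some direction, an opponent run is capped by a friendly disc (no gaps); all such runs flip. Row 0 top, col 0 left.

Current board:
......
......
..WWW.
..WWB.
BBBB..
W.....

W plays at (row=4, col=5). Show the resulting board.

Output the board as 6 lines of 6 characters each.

Answer: ......
......
..WWW.
..WWW.
BBBB.W
W.....

Derivation:
Place W at (4,5); scan 8 dirs for brackets.
Dir NW: opp run (3,4) capped by W -> flip
Dir N: first cell '.' (not opp) -> no flip
Dir NE: edge -> no flip
Dir W: first cell '.' (not opp) -> no flip
Dir E: edge -> no flip
Dir SW: first cell '.' (not opp) -> no flip
Dir S: first cell '.' (not opp) -> no flip
Dir SE: edge -> no flip
All flips: (3,4)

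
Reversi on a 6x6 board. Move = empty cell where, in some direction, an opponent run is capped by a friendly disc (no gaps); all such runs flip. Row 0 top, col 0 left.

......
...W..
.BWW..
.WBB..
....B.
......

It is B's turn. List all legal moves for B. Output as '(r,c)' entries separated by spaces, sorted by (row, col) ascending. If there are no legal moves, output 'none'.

(0,2): no bracket -> illegal
(0,3): flips 2 -> legal
(0,4): no bracket -> illegal
(1,1): flips 1 -> legal
(1,2): flips 1 -> legal
(1,4): flips 1 -> legal
(2,0): no bracket -> illegal
(2,4): flips 2 -> legal
(3,0): flips 1 -> legal
(3,4): no bracket -> illegal
(4,0): no bracket -> illegal
(4,1): flips 1 -> legal
(4,2): no bracket -> illegal

Answer: (0,3) (1,1) (1,2) (1,4) (2,4) (3,0) (4,1)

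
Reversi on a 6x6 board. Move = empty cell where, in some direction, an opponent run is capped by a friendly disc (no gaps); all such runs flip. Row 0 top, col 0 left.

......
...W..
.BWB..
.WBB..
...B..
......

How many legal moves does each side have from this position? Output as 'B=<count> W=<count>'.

-- B to move --
(0,2): no bracket -> illegal
(0,3): flips 1 -> legal
(0,4): no bracket -> illegal
(1,1): flips 1 -> legal
(1,2): flips 1 -> legal
(1,4): no bracket -> illegal
(2,0): no bracket -> illegal
(2,4): no bracket -> illegal
(3,0): flips 1 -> legal
(4,0): no bracket -> illegal
(4,1): flips 1 -> legal
(4,2): no bracket -> illegal
B mobility = 5
-- W to move --
(1,0): no bracket -> illegal
(1,1): flips 1 -> legal
(1,2): no bracket -> illegal
(1,4): no bracket -> illegal
(2,0): flips 1 -> legal
(2,4): flips 1 -> legal
(3,0): no bracket -> illegal
(3,4): flips 2 -> legal
(4,1): no bracket -> illegal
(4,2): flips 1 -> legal
(4,4): flips 1 -> legal
(5,2): no bracket -> illegal
(5,3): flips 3 -> legal
(5,4): no bracket -> illegal
W mobility = 7

Answer: B=5 W=7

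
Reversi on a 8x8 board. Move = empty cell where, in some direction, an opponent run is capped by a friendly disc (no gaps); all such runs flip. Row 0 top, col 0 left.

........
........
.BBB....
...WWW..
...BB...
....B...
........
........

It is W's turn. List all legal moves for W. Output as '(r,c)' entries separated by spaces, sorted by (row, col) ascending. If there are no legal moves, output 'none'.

Answer: (1,1) (1,2) (1,3) (5,2) (5,3) (5,5) (6,4)

Derivation:
(1,0): no bracket -> illegal
(1,1): flips 1 -> legal
(1,2): flips 1 -> legal
(1,3): flips 1 -> legal
(1,4): no bracket -> illegal
(2,0): no bracket -> illegal
(2,4): no bracket -> illegal
(3,0): no bracket -> illegal
(3,1): no bracket -> illegal
(3,2): no bracket -> illegal
(4,2): no bracket -> illegal
(4,5): no bracket -> illegal
(5,2): flips 1 -> legal
(5,3): flips 2 -> legal
(5,5): flips 1 -> legal
(6,3): no bracket -> illegal
(6,4): flips 2 -> legal
(6,5): no bracket -> illegal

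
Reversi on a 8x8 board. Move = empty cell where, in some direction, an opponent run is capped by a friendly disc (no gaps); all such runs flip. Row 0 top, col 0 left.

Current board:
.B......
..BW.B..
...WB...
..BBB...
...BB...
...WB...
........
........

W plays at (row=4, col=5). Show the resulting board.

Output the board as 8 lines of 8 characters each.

Answer: .B......
..BW.B..
...WB...
..BBW...
...BBW..
...WB...
........
........

Derivation:
Place W at (4,5); scan 8 dirs for brackets.
Dir NW: opp run (3,4) capped by W -> flip
Dir N: first cell '.' (not opp) -> no flip
Dir NE: first cell '.' (not opp) -> no flip
Dir W: opp run (4,4) (4,3), next='.' -> no flip
Dir E: first cell '.' (not opp) -> no flip
Dir SW: opp run (5,4), next='.' -> no flip
Dir S: first cell '.' (not opp) -> no flip
Dir SE: first cell '.' (not opp) -> no flip
All flips: (3,4)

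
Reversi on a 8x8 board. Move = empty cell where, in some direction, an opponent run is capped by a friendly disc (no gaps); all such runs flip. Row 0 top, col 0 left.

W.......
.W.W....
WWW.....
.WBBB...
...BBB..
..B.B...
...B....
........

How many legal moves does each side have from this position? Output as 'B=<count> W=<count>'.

Answer: B=3 W=4

Derivation:
-- B to move --
(0,1): no bracket -> illegal
(0,2): no bracket -> illegal
(0,3): no bracket -> illegal
(0,4): no bracket -> illegal
(1,0): flips 1 -> legal
(1,2): flips 1 -> legal
(1,4): no bracket -> illegal
(2,3): no bracket -> illegal
(2,4): no bracket -> illegal
(3,0): flips 1 -> legal
(4,0): no bracket -> illegal
(4,1): no bracket -> illegal
(4,2): no bracket -> illegal
B mobility = 3
-- W to move --
(2,3): no bracket -> illegal
(2,4): no bracket -> illegal
(2,5): no bracket -> illegal
(3,5): flips 3 -> legal
(3,6): no bracket -> illegal
(4,1): no bracket -> illegal
(4,2): flips 1 -> legal
(4,6): no bracket -> illegal
(5,1): no bracket -> illegal
(5,3): no bracket -> illegal
(5,5): flips 2 -> legal
(5,6): no bracket -> illegal
(6,1): no bracket -> illegal
(6,2): no bracket -> illegal
(6,4): no bracket -> illegal
(6,5): flips 3 -> legal
(7,2): no bracket -> illegal
(7,3): no bracket -> illegal
(7,4): no bracket -> illegal
W mobility = 4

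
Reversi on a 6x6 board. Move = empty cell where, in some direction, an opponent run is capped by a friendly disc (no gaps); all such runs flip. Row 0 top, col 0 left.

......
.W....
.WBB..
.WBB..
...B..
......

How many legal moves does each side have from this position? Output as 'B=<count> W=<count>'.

Answer: B=5 W=5

Derivation:
-- B to move --
(0,0): flips 1 -> legal
(0,1): no bracket -> illegal
(0,2): no bracket -> illegal
(1,0): flips 1 -> legal
(1,2): no bracket -> illegal
(2,0): flips 1 -> legal
(3,0): flips 1 -> legal
(4,0): flips 1 -> legal
(4,1): no bracket -> illegal
(4,2): no bracket -> illegal
B mobility = 5
-- W to move --
(1,2): no bracket -> illegal
(1,3): flips 1 -> legal
(1,4): no bracket -> illegal
(2,4): flips 2 -> legal
(3,4): flips 2 -> legal
(4,1): no bracket -> illegal
(4,2): no bracket -> illegal
(4,4): flips 2 -> legal
(5,2): no bracket -> illegal
(5,3): no bracket -> illegal
(5,4): flips 2 -> legal
W mobility = 5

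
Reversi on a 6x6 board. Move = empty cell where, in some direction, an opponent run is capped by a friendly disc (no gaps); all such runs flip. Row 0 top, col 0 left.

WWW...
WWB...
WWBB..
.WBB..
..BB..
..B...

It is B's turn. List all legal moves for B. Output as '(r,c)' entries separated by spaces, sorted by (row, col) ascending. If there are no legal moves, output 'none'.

(0,3): no bracket -> illegal
(1,3): no bracket -> illegal
(3,0): flips 2 -> legal
(4,0): flips 1 -> legal
(4,1): no bracket -> illegal

Answer: (3,0) (4,0)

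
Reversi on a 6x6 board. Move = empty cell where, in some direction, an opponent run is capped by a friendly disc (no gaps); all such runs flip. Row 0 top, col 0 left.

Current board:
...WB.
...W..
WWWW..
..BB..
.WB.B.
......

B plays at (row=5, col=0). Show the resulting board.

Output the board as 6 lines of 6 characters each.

Place B at (5,0); scan 8 dirs for brackets.
Dir NW: edge -> no flip
Dir N: first cell '.' (not opp) -> no flip
Dir NE: opp run (4,1) capped by B -> flip
Dir W: edge -> no flip
Dir E: first cell '.' (not opp) -> no flip
Dir SW: edge -> no flip
Dir S: edge -> no flip
Dir SE: edge -> no flip
All flips: (4,1)

Answer: ...WB.
...W..
WWWW..
..BB..
.BB.B.
B.....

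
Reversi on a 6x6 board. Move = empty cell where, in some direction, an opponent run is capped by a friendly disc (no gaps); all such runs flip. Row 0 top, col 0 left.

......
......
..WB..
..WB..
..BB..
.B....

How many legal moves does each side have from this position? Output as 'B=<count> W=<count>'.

-- B to move --
(1,1): flips 1 -> legal
(1,2): flips 2 -> legal
(1,3): no bracket -> illegal
(2,1): flips 2 -> legal
(3,1): flips 1 -> legal
(4,1): flips 1 -> legal
B mobility = 5
-- W to move --
(1,2): no bracket -> illegal
(1,3): no bracket -> illegal
(1,4): flips 1 -> legal
(2,4): flips 1 -> legal
(3,1): no bracket -> illegal
(3,4): flips 1 -> legal
(4,0): no bracket -> illegal
(4,1): no bracket -> illegal
(4,4): flips 1 -> legal
(5,0): no bracket -> illegal
(5,2): flips 1 -> legal
(5,3): no bracket -> illegal
(5,4): flips 1 -> legal
W mobility = 6

Answer: B=5 W=6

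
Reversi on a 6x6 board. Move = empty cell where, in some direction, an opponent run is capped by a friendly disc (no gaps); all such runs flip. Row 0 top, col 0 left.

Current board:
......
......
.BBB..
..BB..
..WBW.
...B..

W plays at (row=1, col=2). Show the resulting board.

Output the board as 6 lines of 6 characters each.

Place W at (1,2); scan 8 dirs for brackets.
Dir NW: first cell '.' (not opp) -> no flip
Dir N: first cell '.' (not opp) -> no flip
Dir NE: first cell '.' (not opp) -> no flip
Dir W: first cell '.' (not opp) -> no flip
Dir E: first cell '.' (not opp) -> no flip
Dir SW: opp run (2,1), next='.' -> no flip
Dir S: opp run (2,2) (3,2) capped by W -> flip
Dir SE: opp run (2,3), next='.' -> no flip
All flips: (2,2) (3,2)

Answer: ......
..W...
.BWB..
..WB..
..WBW.
...B..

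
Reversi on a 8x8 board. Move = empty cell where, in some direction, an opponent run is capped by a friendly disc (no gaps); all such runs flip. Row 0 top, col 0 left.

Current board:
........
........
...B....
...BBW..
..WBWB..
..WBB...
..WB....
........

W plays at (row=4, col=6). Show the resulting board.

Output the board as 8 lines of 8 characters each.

Answer: ........
........
...B....
...BBW..
..WBWWW.
..WBB...
..WB....
........

Derivation:
Place W at (4,6); scan 8 dirs for brackets.
Dir NW: first cell 'W' (not opp) -> no flip
Dir N: first cell '.' (not opp) -> no flip
Dir NE: first cell '.' (not opp) -> no flip
Dir W: opp run (4,5) capped by W -> flip
Dir E: first cell '.' (not opp) -> no flip
Dir SW: first cell '.' (not opp) -> no flip
Dir S: first cell '.' (not opp) -> no flip
Dir SE: first cell '.' (not opp) -> no flip
All flips: (4,5)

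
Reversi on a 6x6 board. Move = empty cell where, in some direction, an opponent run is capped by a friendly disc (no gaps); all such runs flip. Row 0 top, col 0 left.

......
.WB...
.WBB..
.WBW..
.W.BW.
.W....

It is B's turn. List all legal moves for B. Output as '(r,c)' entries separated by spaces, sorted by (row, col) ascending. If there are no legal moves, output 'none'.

(0,0): flips 1 -> legal
(0,1): no bracket -> illegal
(0,2): no bracket -> illegal
(1,0): flips 2 -> legal
(2,0): flips 1 -> legal
(2,4): no bracket -> illegal
(3,0): flips 2 -> legal
(3,4): flips 1 -> legal
(3,5): no bracket -> illegal
(4,0): flips 1 -> legal
(4,2): no bracket -> illegal
(4,5): flips 1 -> legal
(5,0): flips 1 -> legal
(5,2): no bracket -> illegal
(5,3): no bracket -> illegal
(5,4): no bracket -> illegal
(5,5): flips 2 -> legal

Answer: (0,0) (1,0) (2,0) (3,0) (3,4) (4,0) (4,5) (5,0) (5,5)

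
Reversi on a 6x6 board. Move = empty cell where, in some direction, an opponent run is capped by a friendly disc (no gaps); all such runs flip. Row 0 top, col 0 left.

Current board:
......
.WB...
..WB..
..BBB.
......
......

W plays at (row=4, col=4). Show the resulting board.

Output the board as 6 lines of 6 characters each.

Answer: ......
.WB...
..WB..
..BWB.
....W.
......

Derivation:
Place W at (4,4); scan 8 dirs for brackets.
Dir NW: opp run (3,3) capped by W -> flip
Dir N: opp run (3,4), next='.' -> no flip
Dir NE: first cell '.' (not opp) -> no flip
Dir W: first cell '.' (not opp) -> no flip
Dir E: first cell '.' (not opp) -> no flip
Dir SW: first cell '.' (not opp) -> no flip
Dir S: first cell '.' (not opp) -> no flip
Dir SE: first cell '.' (not opp) -> no flip
All flips: (3,3)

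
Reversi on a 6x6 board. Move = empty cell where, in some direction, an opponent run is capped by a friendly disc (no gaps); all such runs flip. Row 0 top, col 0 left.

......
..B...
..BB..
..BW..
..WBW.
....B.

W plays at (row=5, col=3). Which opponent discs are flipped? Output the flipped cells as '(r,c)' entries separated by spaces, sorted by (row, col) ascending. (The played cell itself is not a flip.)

Answer: (4,3)

Derivation:
Dir NW: first cell 'W' (not opp) -> no flip
Dir N: opp run (4,3) capped by W -> flip
Dir NE: first cell 'W' (not opp) -> no flip
Dir W: first cell '.' (not opp) -> no flip
Dir E: opp run (5,4), next='.' -> no flip
Dir SW: edge -> no flip
Dir S: edge -> no flip
Dir SE: edge -> no flip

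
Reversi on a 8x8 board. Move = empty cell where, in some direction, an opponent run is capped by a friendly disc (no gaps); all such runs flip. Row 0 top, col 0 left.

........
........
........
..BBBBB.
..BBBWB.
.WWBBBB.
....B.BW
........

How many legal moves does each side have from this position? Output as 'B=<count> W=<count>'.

-- B to move --
(4,0): no bracket -> illegal
(4,1): no bracket -> illegal
(5,0): flips 2 -> legal
(5,7): no bracket -> illegal
(6,0): flips 1 -> legal
(6,1): flips 1 -> legal
(6,2): flips 1 -> legal
(6,3): no bracket -> illegal
(7,6): no bracket -> illegal
(7,7): no bracket -> illegal
B mobility = 4
-- W to move --
(2,1): no bracket -> illegal
(2,2): flips 2 -> legal
(2,3): flips 1 -> legal
(2,4): flips 2 -> legal
(2,5): flips 3 -> legal
(2,6): no bracket -> illegal
(2,7): flips 1 -> legal
(3,1): no bracket -> illegal
(3,7): no bracket -> illegal
(4,1): flips 3 -> legal
(4,7): flips 1 -> legal
(5,7): flips 4 -> legal
(6,2): no bracket -> illegal
(6,3): flips 1 -> legal
(6,5): flips 2 -> legal
(7,3): no bracket -> illegal
(7,4): no bracket -> illegal
(7,5): no bracket -> illegal
(7,6): no bracket -> illegal
(7,7): no bracket -> illegal
W mobility = 10

Answer: B=4 W=10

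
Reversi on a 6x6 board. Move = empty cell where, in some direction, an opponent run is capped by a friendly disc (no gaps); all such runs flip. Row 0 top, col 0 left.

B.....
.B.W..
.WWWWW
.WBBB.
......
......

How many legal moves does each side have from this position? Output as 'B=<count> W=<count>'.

Answer: B=7 W=7

Derivation:
-- B to move --
(0,2): no bracket -> illegal
(0,3): flips 2 -> legal
(0,4): no bracket -> illegal
(1,0): flips 1 -> legal
(1,2): flips 2 -> legal
(1,4): flips 2 -> legal
(1,5): flips 1 -> legal
(2,0): no bracket -> illegal
(3,0): flips 1 -> legal
(3,5): no bracket -> illegal
(4,0): no bracket -> illegal
(4,1): flips 2 -> legal
(4,2): no bracket -> illegal
B mobility = 7
-- W to move --
(0,1): flips 1 -> legal
(0,2): no bracket -> illegal
(1,0): no bracket -> illegal
(1,2): no bracket -> illegal
(2,0): no bracket -> illegal
(3,5): flips 3 -> legal
(4,1): flips 1 -> legal
(4,2): flips 2 -> legal
(4,3): flips 3 -> legal
(4,4): flips 2 -> legal
(4,5): flips 1 -> legal
W mobility = 7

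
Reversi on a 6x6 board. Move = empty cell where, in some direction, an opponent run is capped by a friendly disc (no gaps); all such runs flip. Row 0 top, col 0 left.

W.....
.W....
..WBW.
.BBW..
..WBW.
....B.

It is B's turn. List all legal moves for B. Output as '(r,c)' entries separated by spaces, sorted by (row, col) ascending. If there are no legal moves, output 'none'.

Answer: (1,2) (1,3) (2,1) (2,5) (3,4) (4,1) (4,5) (5,2) (5,3)

Derivation:
(0,1): no bracket -> illegal
(0,2): no bracket -> illegal
(1,0): no bracket -> illegal
(1,2): flips 1 -> legal
(1,3): flips 1 -> legal
(1,4): no bracket -> illegal
(1,5): no bracket -> illegal
(2,0): no bracket -> illegal
(2,1): flips 1 -> legal
(2,5): flips 1 -> legal
(3,4): flips 2 -> legal
(3,5): no bracket -> illegal
(4,1): flips 1 -> legal
(4,5): flips 1 -> legal
(5,1): no bracket -> illegal
(5,2): flips 1 -> legal
(5,3): flips 1 -> legal
(5,5): no bracket -> illegal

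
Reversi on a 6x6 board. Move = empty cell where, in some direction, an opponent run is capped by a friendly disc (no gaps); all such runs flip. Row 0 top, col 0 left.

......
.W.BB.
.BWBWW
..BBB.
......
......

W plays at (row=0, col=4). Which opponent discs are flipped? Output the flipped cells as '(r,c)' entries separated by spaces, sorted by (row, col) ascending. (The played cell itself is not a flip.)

Dir NW: edge -> no flip
Dir N: edge -> no flip
Dir NE: edge -> no flip
Dir W: first cell '.' (not opp) -> no flip
Dir E: first cell '.' (not opp) -> no flip
Dir SW: opp run (1,3) capped by W -> flip
Dir S: opp run (1,4) capped by W -> flip
Dir SE: first cell '.' (not opp) -> no flip

Answer: (1,3) (1,4)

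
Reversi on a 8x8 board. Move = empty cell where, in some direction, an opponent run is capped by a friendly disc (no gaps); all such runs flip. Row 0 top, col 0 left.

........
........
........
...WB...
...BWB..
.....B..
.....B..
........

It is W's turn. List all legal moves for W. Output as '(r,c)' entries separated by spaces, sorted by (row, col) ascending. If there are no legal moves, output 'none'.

(2,3): no bracket -> illegal
(2,4): flips 1 -> legal
(2,5): no bracket -> illegal
(3,2): no bracket -> illegal
(3,5): flips 1 -> legal
(3,6): no bracket -> illegal
(4,2): flips 1 -> legal
(4,6): flips 1 -> legal
(5,2): no bracket -> illegal
(5,3): flips 1 -> legal
(5,4): no bracket -> illegal
(5,6): no bracket -> illegal
(6,4): no bracket -> illegal
(6,6): flips 1 -> legal
(7,4): no bracket -> illegal
(7,5): no bracket -> illegal
(7,6): no bracket -> illegal

Answer: (2,4) (3,5) (4,2) (4,6) (5,3) (6,6)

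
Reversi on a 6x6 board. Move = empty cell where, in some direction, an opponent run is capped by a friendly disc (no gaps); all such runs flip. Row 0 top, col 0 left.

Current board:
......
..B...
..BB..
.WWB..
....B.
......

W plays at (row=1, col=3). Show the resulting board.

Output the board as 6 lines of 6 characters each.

Place W at (1,3); scan 8 dirs for brackets.
Dir NW: first cell '.' (not opp) -> no flip
Dir N: first cell '.' (not opp) -> no flip
Dir NE: first cell '.' (not opp) -> no flip
Dir W: opp run (1,2), next='.' -> no flip
Dir E: first cell '.' (not opp) -> no flip
Dir SW: opp run (2,2) capped by W -> flip
Dir S: opp run (2,3) (3,3), next='.' -> no flip
Dir SE: first cell '.' (not opp) -> no flip
All flips: (2,2)

Answer: ......
..BW..
..WB..
.WWB..
....B.
......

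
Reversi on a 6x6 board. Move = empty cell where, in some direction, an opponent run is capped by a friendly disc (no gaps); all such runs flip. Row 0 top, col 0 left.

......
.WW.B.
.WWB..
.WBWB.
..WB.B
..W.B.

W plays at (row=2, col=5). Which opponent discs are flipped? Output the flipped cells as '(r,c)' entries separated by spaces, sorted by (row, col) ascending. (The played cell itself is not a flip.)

Dir NW: opp run (1,4), next='.' -> no flip
Dir N: first cell '.' (not opp) -> no flip
Dir NE: edge -> no flip
Dir W: first cell '.' (not opp) -> no flip
Dir E: edge -> no flip
Dir SW: opp run (3,4) (4,3) capped by W -> flip
Dir S: first cell '.' (not opp) -> no flip
Dir SE: edge -> no flip

Answer: (3,4) (4,3)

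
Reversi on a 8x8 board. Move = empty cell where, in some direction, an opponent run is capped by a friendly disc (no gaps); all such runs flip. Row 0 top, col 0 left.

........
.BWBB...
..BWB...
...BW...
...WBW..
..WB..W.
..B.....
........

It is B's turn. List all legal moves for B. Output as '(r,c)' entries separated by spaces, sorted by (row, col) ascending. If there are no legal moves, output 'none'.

(0,1): no bracket -> illegal
(0,2): flips 1 -> legal
(0,3): no bracket -> illegal
(2,1): no bracket -> illegal
(2,5): no bracket -> illegal
(3,2): flips 1 -> legal
(3,5): flips 1 -> legal
(3,6): no bracket -> illegal
(4,1): no bracket -> illegal
(4,2): flips 2 -> legal
(4,6): flips 1 -> legal
(4,7): no bracket -> illegal
(5,1): flips 1 -> legal
(5,4): no bracket -> illegal
(5,5): no bracket -> illegal
(5,7): no bracket -> illegal
(6,1): no bracket -> illegal
(6,3): no bracket -> illegal
(6,5): no bracket -> illegal
(6,6): no bracket -> illegal
(6,7): no bracket -> illegal

Answer: (0,2) (3,2) (3,5) (4,2) (4,6) (5,1)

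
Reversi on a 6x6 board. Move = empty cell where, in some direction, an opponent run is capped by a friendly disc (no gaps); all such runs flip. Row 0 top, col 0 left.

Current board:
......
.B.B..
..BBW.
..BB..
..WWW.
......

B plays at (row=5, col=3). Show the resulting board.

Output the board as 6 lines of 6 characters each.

Place B at (5,3); scan 8 dirs for brackets.
Dir NW: opp run (4,2), next='.' -> no flip
Dir N: opp run (4,3) capped by B -> flip
Dir NE: opp run (4,4), next='.' -> no flip
Dir W: first cell '.' (not opp) -> no flip
Dir E: first cell '.' (not opp) -> no flip
Dir SW: edge -> no flip
Dir S: edge -> no flip
Dir SE: edge -> no flip
All flips: (4,3)

Answer: ......
.B.B..
..BBW.
..BB..
..WBW.
...B..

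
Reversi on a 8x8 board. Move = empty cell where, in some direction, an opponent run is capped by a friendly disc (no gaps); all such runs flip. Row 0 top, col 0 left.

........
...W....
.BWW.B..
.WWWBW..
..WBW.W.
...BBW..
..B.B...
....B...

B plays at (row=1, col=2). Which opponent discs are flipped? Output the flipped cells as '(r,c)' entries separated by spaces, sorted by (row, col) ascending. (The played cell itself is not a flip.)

Answer: (2,3)

Derivation:
Dir NW: first cell '.' (not opp) -> no flip
Dir N: first cell '.' (not opp) -> no flip
Dir NE: first cell '.' (not opp) -> no flip
Dir W: first cell '.' (not opp) -> no flip
Dir E: opp run (1,3), next='.' -> no flip
Dir SW: first cell 'B' (not opp) -> no flip
Dir S: opp run (2,2) (3,2) (4,2), next='.' -> no flip
Dir SE: opp run (2,3) capped by B -> flip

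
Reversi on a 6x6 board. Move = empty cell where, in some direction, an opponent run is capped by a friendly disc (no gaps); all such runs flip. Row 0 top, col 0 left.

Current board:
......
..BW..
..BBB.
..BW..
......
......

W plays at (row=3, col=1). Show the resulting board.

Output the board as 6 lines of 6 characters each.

Answer: ......
..BW..
..WBB.
.WWW..
......
......

Derivation:
Place W at (3,1); scan 8 dirs for brackets.
Dir NW: first cell '.' (not opp) -> no flip
Dir N: first cell '.' (not opp) -> no flip
Dir NE: opp run (2,2) capped by W -> flip
Dir W: first cell '.' (not opp) -> no flip
Dir E: opp run (3,2) capped by W -> flip
Dir SW: first cell '.' (not opp) -> no flip
Dir S: first cell '.' (not opp) -> no flip
Dir SE: first cell '.' (not opp) -> no flip
All flips: (2,2) (3,2)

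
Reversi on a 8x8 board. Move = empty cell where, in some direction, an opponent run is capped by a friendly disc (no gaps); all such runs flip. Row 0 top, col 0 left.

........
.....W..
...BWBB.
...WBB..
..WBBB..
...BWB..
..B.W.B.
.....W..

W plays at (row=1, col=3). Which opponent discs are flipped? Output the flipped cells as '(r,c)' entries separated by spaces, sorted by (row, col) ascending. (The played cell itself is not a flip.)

Answer: (2,3)

Derivation:
Dir NW: first cell '.' (not opp) -> no flip
Dir N: first cell '.' (not opp) -> no flip
Dir NE: first cell '.' (not opp) -> no flip
Dir W: first cell '.' (not opp) -> no flip
Dir E: first cell '.' (not opp) -> no flip
Dir SW: first cell '.' (not opp) -> no flip
Dir S: opp run (2,3) capped by W -> flip
Dir SE: first cell 'W' (not opp) -> no flip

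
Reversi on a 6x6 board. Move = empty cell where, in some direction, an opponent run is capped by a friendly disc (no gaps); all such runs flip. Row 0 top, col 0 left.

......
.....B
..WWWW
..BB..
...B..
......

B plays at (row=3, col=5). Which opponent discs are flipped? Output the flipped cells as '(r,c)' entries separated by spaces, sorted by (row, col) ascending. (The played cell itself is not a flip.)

Answer: (2,5)

Derivation:
Dir NW: opp run (2,4), next='.' -> no flip
Dir N: opp run (2,5) capped by B -> flip
Dir NE: edge -> no flip
Dir W: first cell '.' (not opp) -> no flip
Dir E: edge -> no flip
Dir SW: first cell '.' (not opp) -> no flip
Dir S: first cell '.' (not opp) -> no flip
Dir SE: edge -> no flip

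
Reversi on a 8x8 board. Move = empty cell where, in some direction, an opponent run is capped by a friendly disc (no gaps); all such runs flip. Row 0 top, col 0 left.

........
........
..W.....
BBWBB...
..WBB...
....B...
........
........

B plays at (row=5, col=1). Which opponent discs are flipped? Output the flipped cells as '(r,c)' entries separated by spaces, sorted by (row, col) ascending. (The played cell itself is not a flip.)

Answer: (4,2)

Derivation:
Dir NW: first cell '.' (not opp) -> no flip
Dir N: first cell '.' (not opp) -> no flip
Dir NE: opp run (4,2) capped by B -> flip
Dir W: first cell '.' (not opp) -> no flip
Dir E: first cell '.' (not opp) -> no flip
Dir SW: first cell '.' (not opp) -> no flip
Dir S: first cell '.' (not opp) -> no flip
Dir SE: first cell '.' (not opp) -> no flip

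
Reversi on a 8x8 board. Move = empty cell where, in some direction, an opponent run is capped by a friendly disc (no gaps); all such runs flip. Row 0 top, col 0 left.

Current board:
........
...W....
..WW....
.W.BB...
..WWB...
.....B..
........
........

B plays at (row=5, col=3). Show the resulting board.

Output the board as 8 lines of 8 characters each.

Answer: ........
...W....
..WW....
.W.BB...
..WBB...
...B.B..
........
........

Derivation:
Place B at (5,3); scan 8 dirs for brackets.
Dir NW: opp run (4,2) (3,1), next='.' -> no flip
Dir N: opp run (4,3) capped by B -> flip
Dir NE: first cell 'B' (not opp) -> no flip
Dir W: first cell '.' (not opp) -> no flip
Dir E: first cell '.' (not opp) -> no flip
Dir SW: first cell '.' (not opp) -> no flip
Dir S: first cell '.' (not opp) -> no flip
Dir SE: first cell '.' (not opp) -> no flip
All flips: (4,3)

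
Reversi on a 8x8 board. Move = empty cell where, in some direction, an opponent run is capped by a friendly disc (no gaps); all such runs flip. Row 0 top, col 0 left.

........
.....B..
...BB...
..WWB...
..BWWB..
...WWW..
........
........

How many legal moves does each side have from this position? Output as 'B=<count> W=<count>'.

Answer: B=7 W=11

Derivation:
-- B to move --
(2,1): no bracket -> illegal
(2,2): flips 1 -> legal
(3,1): flips 2 -> legal
(3,5): no bracket -> illegal
(4,1): flips 1 -> legal
(4,6): no bracket -> illegal
(5,2): flips 1 -> legal
(5,6): no bracket -> illegal
(6,2): no bracket -> illegal
(6,3): flips 4 -> legal
(6,4): flips 3 -> legal
(6,5): flips 1 -> legal
(6,6): no bracket -> illegal
B mobility = 7
-- W to move --
(0,4): no bracket -> illegal
(0,5): no bracket -> illegal
(0,6): flips 2 -> legal
(1,2): no bracket -> illegal
(1,3): flips 1 -> legal
(1,4): flips 3 -> legal
(1,6): no bracket -> illegal
(2,2): no bracket -> illegal
(2,5): flips 1 -> legal
(2,6): no bracket -> illegal
(3,1): flips 1 -> legal
(3,5): flips 2 -> legal
(3,6): flips 1 -> legal
(4,1): flips 1 -> legal
(4,6): flips 1 -> legal
(5,1): flips 1 -> legal
(5,2): flips 1 -> legal
(5,6): no bracket -> illegal
W mobility = 11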